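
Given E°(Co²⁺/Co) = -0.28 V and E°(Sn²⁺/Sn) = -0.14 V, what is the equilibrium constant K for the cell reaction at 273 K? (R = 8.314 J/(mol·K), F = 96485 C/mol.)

E°_cell = -0.14 − (-0.28) = 0.14 V, with n = 2 electrons transferred.
At equilibrium E = 0, so the Nernst equation gives ln K = nFE°/RT = (2)(96485)(0.14)/((8.314)(273)) = 11.90.
K = e^11.90 = 1.5 × 10^5.

1.5 × 10^5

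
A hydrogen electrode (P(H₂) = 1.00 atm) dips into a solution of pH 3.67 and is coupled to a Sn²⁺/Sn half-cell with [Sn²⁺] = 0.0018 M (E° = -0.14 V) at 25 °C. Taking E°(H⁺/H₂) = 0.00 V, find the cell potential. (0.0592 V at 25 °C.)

The hydrogen couple is the cathode, so E°_cell = 0.14 V; n = 2.
[H⁺] = 10^(−3.67) = 2.1 × 10^-4 M, and Q = [Sn²⁺]·P(H₂) / [H⁺]^2 = 3.94 × 10^4.
E = E° − (0.0592/2) log Q = 0.14 − (0.0592/2)(4.595) = 0.004 V.

0.004 V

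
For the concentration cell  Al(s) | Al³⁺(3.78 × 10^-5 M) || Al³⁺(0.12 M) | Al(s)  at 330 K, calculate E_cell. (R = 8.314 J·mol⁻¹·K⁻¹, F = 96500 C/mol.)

0.076 V

Both half-cells are Al³⁺/Al, so E°_cell = 0. The concentrated side is the cathode; the cell reaction moves Al³⁺ from high to low concentration with n = 3.
Q = [Al³⁺]_dilute/[Al³⁺]_conc = 3.78 × 10^-5/0.12 = 3.15 × 10^-4.
E = 0 − (RT/nF) ln Q = −((8.314×330)/(3×96500))(-8.063) = 0.0764 V.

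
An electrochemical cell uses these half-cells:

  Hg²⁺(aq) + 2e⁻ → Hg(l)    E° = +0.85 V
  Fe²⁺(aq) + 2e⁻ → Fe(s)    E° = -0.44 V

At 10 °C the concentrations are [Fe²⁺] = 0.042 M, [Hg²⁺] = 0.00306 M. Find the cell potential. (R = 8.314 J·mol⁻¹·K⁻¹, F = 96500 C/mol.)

1.26 V

The Hg²⁺/Hg couple has the higher reduction potential and acts as the cathode, so E°_cell = +0.85 − (-0.44) = 1.29 V.
Balancing electrons gives n = 2; the reaction quotient is Q = [Fe²⁺]/[Hg²⁺] = 13.7.
E = E° − (RT/nF) ln Q = 1.29 − (8.314×283)/(2×96500) × (2.619) = 1.290 − 0.032 = 1.258 V.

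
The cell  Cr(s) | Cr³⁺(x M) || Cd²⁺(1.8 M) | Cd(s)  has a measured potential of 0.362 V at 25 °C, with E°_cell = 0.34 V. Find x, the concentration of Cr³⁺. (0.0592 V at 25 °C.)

0.19 M

From the Nernst equation, log Q = n(E° − E)/0.0592 = 6(0.34 − 0.362)/0.0592 = -2.230, so Q = 0.00589.
With Q = [Cr³⁺]^2/[Cd²⁺]^3 and the known concentrations, [Cr³⁺]^2 in the numerator gives [Cr³⁺] = 0.19 M.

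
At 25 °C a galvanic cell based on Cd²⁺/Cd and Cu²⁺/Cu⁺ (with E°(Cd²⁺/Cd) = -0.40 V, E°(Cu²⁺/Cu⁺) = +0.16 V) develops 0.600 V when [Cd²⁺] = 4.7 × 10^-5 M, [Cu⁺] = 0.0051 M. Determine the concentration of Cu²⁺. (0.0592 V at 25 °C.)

From the Nernst equation, log Q = n(E° − E)/0.0592 = 2(0.56 − 0.600)/0.0592 = -1.351, so Q = 0.0445.
With Q = [Cd²⁺]·[Cu⁺]^2/[Cu²⁺]^2 and the known concentrations, [Cu²⁺]^2 in the denominator gives [Cu²⁺] = 1.7 × 10^-4 M.

1.7 × 10^-4 M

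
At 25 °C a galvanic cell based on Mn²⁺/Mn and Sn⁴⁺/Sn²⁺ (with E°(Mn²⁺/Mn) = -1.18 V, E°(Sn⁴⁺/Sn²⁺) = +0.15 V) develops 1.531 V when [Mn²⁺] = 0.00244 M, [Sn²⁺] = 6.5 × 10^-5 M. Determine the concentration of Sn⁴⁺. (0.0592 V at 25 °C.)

From the Nernst equation, log Q = n(E° − E)/0.0592 = 2(1.33 − 1.531)/0.0592 = -6.791, so Q = 1.62 × 10^-7.
With Q = [Mn²⁺]·[Sn²⁺]/[Sn⁴⁺] and the known concentrations, [Sn⁴⁺] in the denominator gives [Sn⁴⁺] = 0.98 M.

0.98 M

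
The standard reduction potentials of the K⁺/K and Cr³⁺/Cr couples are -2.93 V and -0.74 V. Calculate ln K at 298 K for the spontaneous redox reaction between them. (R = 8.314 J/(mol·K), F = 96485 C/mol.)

E°_cell = -0.74 − (-2.93) = 2.19 V, with n = 3 electrons transferred.
At equilibrium E = 0, so the Nernst equation gives ln K = nFE°/RT = (3)(96485)(2.19)/((8.314)(298)) = 255.86.

ln K = 255.9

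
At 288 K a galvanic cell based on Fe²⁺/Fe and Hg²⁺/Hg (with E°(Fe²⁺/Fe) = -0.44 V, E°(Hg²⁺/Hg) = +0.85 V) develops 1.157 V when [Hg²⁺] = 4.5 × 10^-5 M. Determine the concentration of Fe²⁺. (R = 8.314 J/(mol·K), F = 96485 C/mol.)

From the Nernst equation, ln Q = nF(E° − E)/RT = 2×96485×(1.29 − 1.157)/(8.314×288) = 10.719, so Q = 4.52 × 10^4.
With Q = [Fe²⁺]/[Hg²⁺] and the known concentrations, [Fe²⁺] in the numerator gives [Fe²⁺] = 2.0 M.

2.0 M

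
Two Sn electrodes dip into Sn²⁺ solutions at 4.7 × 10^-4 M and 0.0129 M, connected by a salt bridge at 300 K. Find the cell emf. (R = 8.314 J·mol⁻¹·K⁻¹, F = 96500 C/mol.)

Both half-cells are Sn²⁺/Sn, so E°_cell = 0. The concentrated side is the cathode; the cell reaction moves Sn²⁺ from high to low concentration with n = 2.
Q = [Sn²⁺]_dilute/[Sn²⁺]_conc = 4.7 × 10^-4/0.0129 = 0.0364.
E = 0 − (RT/nF) ln Q = −((8.314×300)/(2×96500))(-3.312) = 0.0428 V.

0.043 V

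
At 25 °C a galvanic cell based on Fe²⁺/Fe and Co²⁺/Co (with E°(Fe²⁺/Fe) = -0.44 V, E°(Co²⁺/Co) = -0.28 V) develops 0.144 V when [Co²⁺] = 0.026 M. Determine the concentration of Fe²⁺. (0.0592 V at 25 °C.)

From the Nernst equation, log Q = n(E° − E)/0.0592 = 2(0.16 − 0.144)/0.0592 = 0.541, so Q = 3.47.
With Q = [Fe²⁺]/[Co²⁺] and the known concentrations, [Fe²⁺] in the numerator gives [Fe²⁺] = 0.09 M.

0.09 M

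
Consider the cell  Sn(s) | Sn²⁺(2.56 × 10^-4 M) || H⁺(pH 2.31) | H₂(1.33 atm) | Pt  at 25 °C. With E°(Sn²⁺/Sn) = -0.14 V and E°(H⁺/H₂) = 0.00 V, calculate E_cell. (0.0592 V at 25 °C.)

The hydrogen couple is the cathode, so E°_cell = 0.14 V; n = 2.
[H⁺] = 10^(−2.31) = 0.0049 M, and Q = [Sn²⁺]·P(H₂) / [H⁺]^2 = 14.2.
E = E° − (0.0592/2) log Q = 0.14 − (0.0592/2)(1.152) = 0.106 V.

0.11 V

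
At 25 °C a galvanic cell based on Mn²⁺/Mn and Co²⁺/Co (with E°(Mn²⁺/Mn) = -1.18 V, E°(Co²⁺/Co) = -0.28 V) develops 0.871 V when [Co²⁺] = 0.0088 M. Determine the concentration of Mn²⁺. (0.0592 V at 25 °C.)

From the Nernst equation, log Q = n(E° − E)/0.0592 = 2(0.90 − 0.871)/0.0592 = 0.980, so Q = 9.54.
With Q = [Mn²⁺]/[Co²⁺] and the known concentrations, [Mn²⁺] in the numerator gives [Mn²⁺] = 0.084 M.

0.084 M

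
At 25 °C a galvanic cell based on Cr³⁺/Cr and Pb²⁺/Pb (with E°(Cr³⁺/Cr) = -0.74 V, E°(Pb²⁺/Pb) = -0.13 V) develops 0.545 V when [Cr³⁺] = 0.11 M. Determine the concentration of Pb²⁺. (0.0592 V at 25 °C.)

0.0015 M

From the Nernst equation, log Q = n(E° − E)/0.0592 = 6(0.61 − 0.545)/0.0592 = 6.588, so Q = 3.87 × 10^6.
With Q = [Cr³⁺]^2/[Pb²⁺]^3 and the known concentrations, [Pb²⁺]^3 in the denominator gives [Pb²⁺] = 0.0015 M.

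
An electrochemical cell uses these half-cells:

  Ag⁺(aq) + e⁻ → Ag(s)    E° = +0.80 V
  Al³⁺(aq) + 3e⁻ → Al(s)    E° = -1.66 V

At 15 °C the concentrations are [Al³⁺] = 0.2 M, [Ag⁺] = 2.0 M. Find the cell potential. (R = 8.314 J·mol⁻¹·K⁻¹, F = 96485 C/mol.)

The Ag⁺/Ag couple has the higher reduction potential and acts as the cathode, so E°_cell = +0.80 − (-1.66) = 2.46 V.
Balancing electrons gives n = 3; the reaction quotient is Q = [Al³⁺]/[Ag⁺]^3 = 0.0250.
E = E° − (RT/nF) ln Q = 2.46 − (8.314×288)/(3×96485) × (-3.689) = 2.460 + 0.031 = 2.491 V.

2.49 V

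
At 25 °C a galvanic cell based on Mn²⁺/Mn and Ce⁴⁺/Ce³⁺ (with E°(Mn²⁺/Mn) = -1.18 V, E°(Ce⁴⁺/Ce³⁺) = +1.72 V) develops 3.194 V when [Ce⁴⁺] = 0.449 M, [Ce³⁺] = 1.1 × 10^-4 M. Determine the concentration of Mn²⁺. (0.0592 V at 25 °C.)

From the Nernst equation, log Q = n(E° − E)/0.0592 = 2(2.90 − 3.194)/0.0592 = -9.932, so Q = 1.17 × 10^-10.
With Q = [Mn²⁺]·[Ce³⁺]^2/[Ce⁴⁺]^2 and the known concentrations, [Mn²⁺] in the numerator gives [Mn²⁺] = 0.0019 M.

0.0019 M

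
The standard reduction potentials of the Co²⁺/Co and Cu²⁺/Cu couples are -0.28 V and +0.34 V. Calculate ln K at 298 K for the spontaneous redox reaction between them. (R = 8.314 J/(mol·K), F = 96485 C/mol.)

ln K = 48.3

E°_cell = +0.34 − (-0.28) = 0.62 V, with n = 2 electrons transferred.
At equilibrium E = 0, so the Nernst equation gives ln K = nFE°/RT = (2)(96485)(0.62)/((8.314)(298)) = 48.29.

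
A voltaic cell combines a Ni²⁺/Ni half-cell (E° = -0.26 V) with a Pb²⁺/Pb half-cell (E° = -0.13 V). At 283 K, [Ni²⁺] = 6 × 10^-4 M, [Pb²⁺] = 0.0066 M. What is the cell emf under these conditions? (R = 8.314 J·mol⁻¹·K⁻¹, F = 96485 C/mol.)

0.159 V

The Pb²⁺/Pb couple has the higher reduction potential and acts as the cathode, so E°_cell = -0.13 − (-0.26) = 0.13 V.
Balancing electrons gives n = 2; the reaction quotient is Q = [Ni²⁺]/[Pb²⁺] = 0.0909.
E = E° − (RT/nF) ln Q = 0.13 − (8.314×283)/(2×96485) × (-2.398) = 0.130 + 0.029 = 0.159 V.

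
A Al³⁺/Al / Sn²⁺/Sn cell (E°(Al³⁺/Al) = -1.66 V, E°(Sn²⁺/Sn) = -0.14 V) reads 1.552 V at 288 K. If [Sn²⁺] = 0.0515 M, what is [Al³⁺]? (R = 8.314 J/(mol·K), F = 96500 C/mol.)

2.4 × 10^-4 M

From the Nernst equation, ln Q = nF(E° − E)/RT = 6×96500×(1.52 − 1.552)/(8.314×288) = -7.738, so Q = 4.36 × 10^-4.
With Q = [Al³⁺]^2/[Sn²⁺]^3 and the known concentrations, [Al³⁺]^2 in the numerator gives [Al³⁺] = 2.4 × 10^-4 M.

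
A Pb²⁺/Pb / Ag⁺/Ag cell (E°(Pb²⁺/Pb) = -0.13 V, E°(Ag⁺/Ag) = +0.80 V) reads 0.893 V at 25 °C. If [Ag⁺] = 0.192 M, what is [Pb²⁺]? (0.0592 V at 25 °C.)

0.66 M

From the Nernst equation, log Q = n(E° − E)/0.0592 = 2(0.93 − 0.893)/0.0592 = 1.250, so Q = 17.8.
With Q = [Pb²⁺]/[Ag⁺]^2 and the known concentrations, [Pb²⁺] in the numerator gives [Pb²⁺] = 0.66 M.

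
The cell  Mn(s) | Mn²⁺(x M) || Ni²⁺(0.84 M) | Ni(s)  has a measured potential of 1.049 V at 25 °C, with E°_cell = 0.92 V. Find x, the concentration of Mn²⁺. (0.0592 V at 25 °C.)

3.7 × 10^-5 M

From the Nernst equation, log Q = n(E° − E)/0.0592 = 2(0.92 − 1.049)/0.0592 = -4.358, so Q = 4.38 × 10^-5.
With Q = [Mn²⁺]/[Ni²⁺] and the known concentrations, [Mn²⁺] in the numerator gives [Mn²⁺] = 3.7 × 10^-5 M.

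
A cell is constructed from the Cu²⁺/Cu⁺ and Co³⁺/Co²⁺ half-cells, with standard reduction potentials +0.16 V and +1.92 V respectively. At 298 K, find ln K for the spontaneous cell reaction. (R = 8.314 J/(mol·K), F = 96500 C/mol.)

E°_cell = +1.92 − (+0.16) = 1.76 V, with n = 1 electron transferred.
At equilibrium E = 0, so the Nernst equation gives ln K = nFE°/RT = (1)(96500)(1.76)/((8.314)(298)) = 68.55.

ln K = 68.6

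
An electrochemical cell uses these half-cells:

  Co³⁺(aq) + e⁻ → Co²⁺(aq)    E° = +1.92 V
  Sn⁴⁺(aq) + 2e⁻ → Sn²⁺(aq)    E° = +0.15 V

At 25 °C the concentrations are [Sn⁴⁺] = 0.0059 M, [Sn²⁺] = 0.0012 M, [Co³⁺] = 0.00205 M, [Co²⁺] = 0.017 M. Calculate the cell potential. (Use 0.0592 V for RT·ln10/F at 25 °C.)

1.70 V

The Co³⁺/Co²⁺ couple has the higher reduction potential and acts as the cathode, so E°_cell = +1.92 − (+0.15) = 1.77 V.
Balancing electrons gives n = 2; the reaction quotient is Q = [Sn⁴⁺]·[Co²⁺]^2/([Sn²⁺]·[Co³⁺]^2) = 338.
At 25 °C, E = E° − (0.0592/n) log Q = 1.77 − (0.0592/2)(2.529) = 1.770 − 0.075 = 1.695 V.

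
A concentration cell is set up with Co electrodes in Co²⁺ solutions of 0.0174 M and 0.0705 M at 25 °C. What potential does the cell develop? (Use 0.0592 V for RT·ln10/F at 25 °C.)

Both half-cells are Co²⁺/Co, so E°_cell = 0. The concentrated side is the cathode; the cell reaction moves Co²⁺ from high to low concentration with n = 2.
Q = [Co²⁺]_dilute/[Co²⁺]_conc = 0.0174/0.0705 = 0.247.
E = 0 − (0.0592/2) log Q = −(0.0592/2)(-0.608) = 0.0180 V.

0.018 V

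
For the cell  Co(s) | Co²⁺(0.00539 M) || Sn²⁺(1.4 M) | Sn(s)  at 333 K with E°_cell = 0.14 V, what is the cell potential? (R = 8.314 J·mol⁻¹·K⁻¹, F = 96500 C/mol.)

0.220 V

Balancing electrons gives n = 2; the reaction quotient is Q = [Co²⁺]/[Sn²⁺] = 0.00385.
E = E° − (RT/nF) ln Q = 0.14 − (8.314×333)/(2×96500) × (-5.560) = 0.140 + 0.080 = 0.220 V.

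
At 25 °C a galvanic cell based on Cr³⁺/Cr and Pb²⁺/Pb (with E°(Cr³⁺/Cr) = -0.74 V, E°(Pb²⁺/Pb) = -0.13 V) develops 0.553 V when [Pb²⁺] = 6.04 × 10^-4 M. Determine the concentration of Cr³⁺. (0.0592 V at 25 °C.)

From the Nernst equation, log Q = n(E° − E)/0.0592 = 6(0.61 − 0.553)/0.0592 = 5.777, so Q = 5.98 × 10^5.
With Q = [Cr³⁺]^2/[Pb²⁺]^3 and the known concentrations, [Cr³⁺]^2 in the numerator gives [Cr³⁺] = 0.011 M.

0.011 M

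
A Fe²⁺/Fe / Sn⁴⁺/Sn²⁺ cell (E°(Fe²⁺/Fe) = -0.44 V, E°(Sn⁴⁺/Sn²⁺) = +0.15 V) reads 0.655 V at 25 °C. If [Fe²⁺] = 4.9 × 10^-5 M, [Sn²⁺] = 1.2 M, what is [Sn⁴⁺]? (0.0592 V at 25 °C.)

0.0092 M

From the Nernst equation, log Q = n(E° − E)/0.0592 = 2(0.59 − 0.655)/0.0592 = -2.196, so Q = 0.00637.
With Q = [Fe²⁺]·[Sn²⁺]/[Sn⁴⁺] and the known concentrations, [Sn⁴⁺] in the denominator gives [Sn⁴⁺] = 0.0092 M.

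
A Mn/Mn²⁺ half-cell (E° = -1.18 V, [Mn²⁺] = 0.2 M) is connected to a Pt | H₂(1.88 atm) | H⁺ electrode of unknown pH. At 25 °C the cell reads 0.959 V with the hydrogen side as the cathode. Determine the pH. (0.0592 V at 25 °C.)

pH = 3.95

E°_cell = 1.18 V and n = 2.
log Q = n(E° − E)/0.0592 = 2×(1.18 − 0.959)/0.0592 = 7.466.
With Q = [Mn²⁺]·P(H₂) / [H⁺]^2, solving for [H⁺] gives log[H⁺] = -3.946, so pH = 3.95.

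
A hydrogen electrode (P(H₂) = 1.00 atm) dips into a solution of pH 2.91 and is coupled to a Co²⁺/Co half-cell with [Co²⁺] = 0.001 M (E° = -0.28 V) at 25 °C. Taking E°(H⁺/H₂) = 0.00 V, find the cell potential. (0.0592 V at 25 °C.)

The hydrogen couple is the cathode, so E°_cell = 0.28 V; n = 2.
[H⁺] = 10^(−2.91) = 0.0012 M, and Q = [Co²⁺]·P(H₂) / [H⁺]^2 = 661.
E = E° − (0.0592/2) log Q = 0.28 − (0.0592/2)(2.820) = 0.197 V.

0.20 V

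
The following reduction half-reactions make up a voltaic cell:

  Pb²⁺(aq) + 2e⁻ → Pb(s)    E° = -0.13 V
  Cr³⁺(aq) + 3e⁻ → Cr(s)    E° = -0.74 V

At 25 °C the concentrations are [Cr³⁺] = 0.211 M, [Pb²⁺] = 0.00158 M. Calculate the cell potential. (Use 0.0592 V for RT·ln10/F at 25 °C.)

0.540 V

The Pb²⁺/Pb couple has the higher reduction potential and acts as the cathode, so E°_cell = -0.13 − (-0.74) = 0.61 V.
Balancing electrons gives n = 6; the reaction quotient is Q = [Cr³⁺]^2/[Pb²⁺]^3 = 1.13 × 10^7.
At 25 °C, E = E° − (0.0592/n) log Q = 0.61 − (0.0592/6)(7.053) = 0.610 − 0.070 = 0.540 V.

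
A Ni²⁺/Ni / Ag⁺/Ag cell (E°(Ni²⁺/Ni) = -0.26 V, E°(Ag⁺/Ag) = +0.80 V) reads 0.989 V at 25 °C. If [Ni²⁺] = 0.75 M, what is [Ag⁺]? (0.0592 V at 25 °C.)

From the Nernst equation, log Q = n(E° − E)/0.0592 = 2(1.06 − 0.989)/0.0592 = 2.399, so Q = 250.
With Q = [Ni²⁺]/[Ag⁺]^2 and the known concentrations, [Ag⁺]^2 in the denominator gives [Ag⁺] = 0.055 M.

0.055 M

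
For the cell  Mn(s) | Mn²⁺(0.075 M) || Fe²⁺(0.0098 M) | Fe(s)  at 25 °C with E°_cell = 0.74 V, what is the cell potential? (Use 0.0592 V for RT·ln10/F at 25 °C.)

Balancing electrons gives n = 2; the reaction quotient is Q = [Mn²⁺]/[Fe²⁺] = 7.65.
At 25 °C, E = E° − (0.0592/n) log Q = 0.74 − (0.0592/2)(0.884) = 0.740 − 0.026 = 0.714 V.

0.714 V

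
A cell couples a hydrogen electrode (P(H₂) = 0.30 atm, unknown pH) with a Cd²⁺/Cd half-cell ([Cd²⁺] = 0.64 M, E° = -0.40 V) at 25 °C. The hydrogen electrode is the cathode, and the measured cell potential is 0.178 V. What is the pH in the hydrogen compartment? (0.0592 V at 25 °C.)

pH = 4.11

E°_cell = 0.40 V and n = 2.
log Q = n(E° − E)/0.0592 = 2×(0.40 − 0.178)/0.0592 = 7.500.
With Q = [Cd²⁺]·P(H₂) / [H⁺]^2, solving for [H⁺] gives log[H⁺] = -4.108, so pH = 4.11.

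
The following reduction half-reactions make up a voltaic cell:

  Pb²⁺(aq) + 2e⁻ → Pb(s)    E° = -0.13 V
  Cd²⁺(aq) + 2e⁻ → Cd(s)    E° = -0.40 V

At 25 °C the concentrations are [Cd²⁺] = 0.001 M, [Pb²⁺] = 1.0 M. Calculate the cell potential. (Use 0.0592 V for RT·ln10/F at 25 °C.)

0.359 V

The Pb²⁺/Pb couple has the higher reduction potential and acts as the cathode, so E°_cell = -0.13 − (-0.40) = 0.27 V.
Balancing electrons gives n = 2; the reaction quotient is Q = [Cd²⁺]/[Pb²⁺] = 0.00100.
At 25 °C, E = E° − (0.0592/n) log Q = 0.27 − (0.0592/2)(-3.000) = 0.270 + 0.089 = 0.359 V.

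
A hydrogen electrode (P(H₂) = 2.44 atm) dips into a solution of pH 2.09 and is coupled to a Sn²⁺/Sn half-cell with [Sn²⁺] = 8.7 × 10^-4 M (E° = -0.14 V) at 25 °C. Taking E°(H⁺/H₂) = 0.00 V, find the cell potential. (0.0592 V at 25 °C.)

The hydrogen couple is the cathode, so E°_cell = 0.14 V; n = 2.
[H⁺] = 10^(−2.09) = 0.0081 M, and Q = [Sn²⁺]·P(H₂) / [H⁺]^2 = 32.1.
E = E° − (0.0592/2) log Q = 0.14 − (0.0592/2)(1.507) = 0.095 V.

0.095 V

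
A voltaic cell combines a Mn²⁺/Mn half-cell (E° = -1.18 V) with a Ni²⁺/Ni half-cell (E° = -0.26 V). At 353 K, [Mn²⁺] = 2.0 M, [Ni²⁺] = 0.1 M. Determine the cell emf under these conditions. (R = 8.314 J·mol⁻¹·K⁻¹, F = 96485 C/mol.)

0.874 V

The Ni²⁺/Ni couple has the higher reduction potential and acts as the cathode, so E°_cell = -0.26 − (-1.18) = 0.92 V.
Balancing electrons gives n = 2; the reaction quotient is Q = [Mn²⁺]/[Ni²⁺] = 20.0.
E = E° − (RT/nF) ln Q = 0.92 − (8.314×353)/(2×96485) × (2.996) = 0.920 − 0.046 = 0.874 V.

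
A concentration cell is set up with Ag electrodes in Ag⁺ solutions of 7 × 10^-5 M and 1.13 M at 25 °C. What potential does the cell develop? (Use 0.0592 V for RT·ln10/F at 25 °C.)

Both half-cells are Ag⁺/Ag, so E°_cell = 0. The concentrated side is the cathode; the cell reaction moves Ag⁺ from high to low concentration with n = 1.
Q = [Ag⁺]_dilute/[Ag⁺]_conc = 7 × 10^-5/1.13 = 6.19 × 10^-5.
E = 0 − (0.0592/1) log Q = −(0.0592/1)(-4.208) = 0.2491 V.

0.25 V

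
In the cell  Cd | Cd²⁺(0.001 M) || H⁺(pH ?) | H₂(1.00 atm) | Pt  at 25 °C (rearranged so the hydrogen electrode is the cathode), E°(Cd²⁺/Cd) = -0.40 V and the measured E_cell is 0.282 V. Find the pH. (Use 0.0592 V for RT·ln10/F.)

pH = 3.49

E°_cell = 0.40 V and n = 2.
log Q = n(E° − E)/0.0592 = 2×(0.40 − 0.282)/0.0592 = 3.986.
With Q = [Cd²⁺]·P(H₂) / [H⁺]^2, solving for [H⁺] gives log[H⁺] = -3.493, so pH = 3.49.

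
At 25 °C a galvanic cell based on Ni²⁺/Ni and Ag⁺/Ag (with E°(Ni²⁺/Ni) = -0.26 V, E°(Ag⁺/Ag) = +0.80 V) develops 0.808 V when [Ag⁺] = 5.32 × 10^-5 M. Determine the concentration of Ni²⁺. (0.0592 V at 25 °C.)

0.92 M

From the Nernst equation, log Q = n(E° − E)/0.0592 = 2(1.06 − 0.808)/0.0592 = 8.514, so Q = 3.26 × 10^8.
With Q = [Ni²⁺]/[Ag⁺]^2 and the known concentrations, [Ni²⁺] in the numerator gives [Ni²⁺] = 0.92 M.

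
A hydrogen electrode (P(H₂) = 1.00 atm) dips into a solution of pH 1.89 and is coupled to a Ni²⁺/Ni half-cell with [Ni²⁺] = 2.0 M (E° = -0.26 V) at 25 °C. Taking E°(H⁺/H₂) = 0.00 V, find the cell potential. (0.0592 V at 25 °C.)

The hydrogen couple is the cathode, so E°_cell = 0.26 V; n = 2.
[H⁺] = 10^(−1.89) = 0.013 M, and Q = [Ni²⁺]·P(H₂) / [H⁺]^2 = 1.21 × 10^4.
E = E° − (0.0592/2) log Q = 0.26 − (0.0592/2)(4.081) = 0.139 V.

0.14 V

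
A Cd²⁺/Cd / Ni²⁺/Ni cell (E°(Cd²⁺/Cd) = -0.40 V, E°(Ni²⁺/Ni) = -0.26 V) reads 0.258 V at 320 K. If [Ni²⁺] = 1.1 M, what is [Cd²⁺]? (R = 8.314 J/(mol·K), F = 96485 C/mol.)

From the Nernst equation, ln Q = nF(E° − E)/RT = 2×96485×(0.14 − 0.258)/(8.314×320) = -8.559, so Q = 1.92 × 10^-4.
With Q = [Cd²⁺]/[Ni²⁺] and the known concentrations, [Cd²⁺] in the numerator gives [Cd²⁺] = 2.1 × 10^-4 M.

2.1 × 10^-4 M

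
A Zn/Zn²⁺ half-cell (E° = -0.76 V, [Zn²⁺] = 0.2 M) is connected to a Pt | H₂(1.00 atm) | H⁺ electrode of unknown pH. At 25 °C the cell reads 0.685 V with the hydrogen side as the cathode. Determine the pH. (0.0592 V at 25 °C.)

E°_cell = 0.76 V and n = 2.
log Q = n(E° − E)/0.0592 = 2×(0.76 − 0.685)/0.0592 = 2.534.
With Q = [Zn²⁺]·P(H₂) / [H⁺]^2, solving for [H⁺] gives log[H⁺] = -1.616, so pH = 1.62.

pH = 1.62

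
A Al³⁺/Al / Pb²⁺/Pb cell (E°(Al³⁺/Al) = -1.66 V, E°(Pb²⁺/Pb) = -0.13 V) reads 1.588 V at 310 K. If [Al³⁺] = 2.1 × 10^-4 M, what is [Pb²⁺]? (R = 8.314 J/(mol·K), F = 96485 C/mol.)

0.27 M

From the Nernst equation, ln Q = nF(E° − E)/RT = 6×96485×(1.53 − 1.588)/(8.314×310) = -13.028, so Q = 2.2 × 10^-6.
With Q = [Al³⁺]^2/[Pb²⁺]^3 and the known concentrations, [Pb²⁺]^3 in the denominator gives [Pb²⁺] = 0.27 M.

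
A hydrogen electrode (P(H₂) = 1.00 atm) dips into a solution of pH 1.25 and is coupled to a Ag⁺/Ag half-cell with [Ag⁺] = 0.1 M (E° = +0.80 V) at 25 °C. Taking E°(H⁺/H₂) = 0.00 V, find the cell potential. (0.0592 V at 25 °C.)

0.81 V

The Ag⁺/Ag couple is the cathode, so E°_cell = 0.80 V; n = 2.
[H⁺] = 10^(−1.25) = 0.056 M, and Q = [H⁺]^2 / ([Ag⁺]^2·P(H₂)) = 0.316.
E = E° − (0.0592/2) log Q = 0.80 − (0.0592/2)(-0.500) = 0.815 V.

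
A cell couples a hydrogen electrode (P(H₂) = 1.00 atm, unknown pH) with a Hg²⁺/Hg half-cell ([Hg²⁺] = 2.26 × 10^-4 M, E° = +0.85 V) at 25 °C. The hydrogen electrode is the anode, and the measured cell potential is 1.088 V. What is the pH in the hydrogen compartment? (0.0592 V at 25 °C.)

E°_cell = 0.85 V and n = 2.
log Q = n(E° − E)/0.0592 = 2×(0.85 − 1.088)/0.0592 = -8.041.
With Q = [H⁺]^2 / ([Hg²⁺]·P(H₂)), solving for [H⁺] gives log[H⁺] = -5.843, so pH = 5.84.

pH = 5.84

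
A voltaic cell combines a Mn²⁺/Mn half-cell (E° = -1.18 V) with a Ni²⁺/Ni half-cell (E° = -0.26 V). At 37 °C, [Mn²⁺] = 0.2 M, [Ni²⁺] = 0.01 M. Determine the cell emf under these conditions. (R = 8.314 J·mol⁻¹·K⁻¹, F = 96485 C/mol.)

0.880 V

The Ni²⁺/Ni couple has the higher reduction potential and acts as the cathode, so E°_cell = -0.26 − (-1.18) = 0.92 V.
Balancing electrons gives n = 2; the reaction quotient is Q = [Mn²⁺]/[Ni²⁺] = 20.0.
E = E° − (RT/nF) ln Q = 0.92 − (8.314×310)/(2×96485) × (2.996) = 0.920 − 0.040 = 0.880 V.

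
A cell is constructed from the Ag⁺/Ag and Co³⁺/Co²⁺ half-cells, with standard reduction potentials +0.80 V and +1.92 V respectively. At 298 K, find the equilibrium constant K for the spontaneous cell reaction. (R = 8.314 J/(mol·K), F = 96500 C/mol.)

E°_cell = +1.92 − (+0.80) = 1.12 V, with n = 1 electron transferred.
At equilibrium E = 0, so the Nernst equation gives ln K = nFE°/RT = (1)(96500)(1.12)/((8.314)(298)) = 43.62.
K = e^43.62 = 8.8 × 10^18.

8.8 × 10^18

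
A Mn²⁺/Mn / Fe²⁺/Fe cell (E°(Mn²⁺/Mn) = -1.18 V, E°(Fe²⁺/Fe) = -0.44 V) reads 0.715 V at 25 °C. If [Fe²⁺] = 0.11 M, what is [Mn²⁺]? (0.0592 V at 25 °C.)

0.77 M

From the Nernst equation, log Q = n(E° − E)/0.0592 = 2(0.74 − 0.715)/0.0592 = 0.845, so Q = 6.99.
With Q = [Mn²⁺]/[Fe²⁺] and the known concentrations, [Mn²⁺] in the numerator gives [Mn²⁺] = 0.77 M.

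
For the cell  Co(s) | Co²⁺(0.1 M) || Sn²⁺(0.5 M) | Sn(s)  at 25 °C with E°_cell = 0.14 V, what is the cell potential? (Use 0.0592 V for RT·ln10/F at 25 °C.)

0.161 V

Balancing electrons gives n = 2; the reaction quotient is Q = [Co²⁺]/[Sn²⁺] = 0.200.
At 25 °C, E = E° − (0.0592/n) log Q = 0.14 − (0.0592/2)(-0.699) = 0.140 + 0.021 = 0.161 V.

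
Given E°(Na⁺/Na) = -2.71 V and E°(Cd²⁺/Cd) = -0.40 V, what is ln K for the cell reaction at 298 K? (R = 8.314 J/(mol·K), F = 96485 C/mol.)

ln K = 179.9

E°_cell = -0.40 − (-2.71) = 2.31 V, with n = 2 electrons transferred.
At equilibrium E = 0, so the Nernst equation gives ln K = nFE°/RT = (2)(96485)(2.31)/((8.314)(298)) = 179.92.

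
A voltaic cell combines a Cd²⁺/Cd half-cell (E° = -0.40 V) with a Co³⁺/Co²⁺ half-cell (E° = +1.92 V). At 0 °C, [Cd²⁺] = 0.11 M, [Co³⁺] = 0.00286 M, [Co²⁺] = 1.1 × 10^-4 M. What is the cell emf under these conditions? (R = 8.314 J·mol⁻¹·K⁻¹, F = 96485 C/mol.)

The Co³⁺/Co²⁺ couple has the higher reduction potential and acts as the cathode, so E°_cell = +1.92 − (-0.40) = 2.32 V.
Balancing electrons gives n = 2; the reaction quotient is Q = [Cd²⁺]·[Co²⁺]^2/[Co³⁺]^2 = 1.63 × 10^-4.
E = E° − (RT/nF) ln Q = 2.32 − (8.314×273)/(2×96485) × (-8.723) = 2.320 + 0.103 = 2.423 V.

2.42 V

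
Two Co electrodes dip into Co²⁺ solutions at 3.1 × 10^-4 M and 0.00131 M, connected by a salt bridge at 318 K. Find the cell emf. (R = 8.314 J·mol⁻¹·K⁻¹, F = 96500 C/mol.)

Both half-cells are Co²⁺/Co, so E°_cell = 0. The concentrated side is the cathode; the cell reaction moves Co²⁺ from high to low concentration with n = 2.
Q = [Co²⁺]_dilute/[Co²⁺]_conc = 3.1 × 10^-4/0.00131 = 0.237.
E = 0 − (RT/nF) ln Q = −((8.314×318)/(2×96500))(-1.441) = 0.0197 V.

0.020 V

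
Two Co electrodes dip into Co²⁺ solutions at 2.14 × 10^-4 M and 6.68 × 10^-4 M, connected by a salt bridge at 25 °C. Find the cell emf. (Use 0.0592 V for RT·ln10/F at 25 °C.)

0.015 V

Both half-cells are Co²⁺/Co, so E°_cell = 0. The concentrated side is the cathode; the cell reaction moves Co²⁺ from high to low concentration with n = 2.
Q = [Co²⁺]_dilute/[Co²⁺]_conc = 2.14 × 10^-4/6.68 × 10^-4 = 0.320.
E = 0 − (0.0592/2) log Q = −(0.0592/2)(-0.494) = 0.0146 V.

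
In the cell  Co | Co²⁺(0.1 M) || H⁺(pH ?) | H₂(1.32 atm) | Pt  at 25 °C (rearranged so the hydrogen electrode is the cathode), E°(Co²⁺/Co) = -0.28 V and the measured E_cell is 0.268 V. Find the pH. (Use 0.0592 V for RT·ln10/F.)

E°_cell = 0.28 V and n = 2.
log Q = n(E° − E)/0.0592 = 2×(0.28 − 0.268)/0.0592 = 0.405.
With Q = [Co²⁺]·P(H₂) / [H⁺]^2, solving for [H⁺] gives log[H⁺] = -0.642, so pH = 0.64.

pH = 0.64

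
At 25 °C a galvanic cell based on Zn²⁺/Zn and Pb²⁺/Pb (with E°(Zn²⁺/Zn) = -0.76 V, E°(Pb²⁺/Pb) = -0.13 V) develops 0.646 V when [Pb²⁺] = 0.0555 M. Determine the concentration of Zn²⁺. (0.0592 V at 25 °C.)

From the Nernst equation, log Q = n(E° − E)/0.0592 = 2(0.63 − 0.646)/0.0592 = -0.541, so Q = 0.288.
With Q = [Zn²⁺]/[Pb²⁺] and the known concentrations, [Zn²⁺] in the numerator gives [Zn²⁺] = 0.016 M.

0.016 M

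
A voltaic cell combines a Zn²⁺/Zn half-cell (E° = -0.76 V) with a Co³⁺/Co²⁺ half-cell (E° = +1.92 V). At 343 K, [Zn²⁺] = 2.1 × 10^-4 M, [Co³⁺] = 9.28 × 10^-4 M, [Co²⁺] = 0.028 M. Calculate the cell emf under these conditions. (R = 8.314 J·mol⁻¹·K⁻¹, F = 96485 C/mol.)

The Co³⁺/Co²⁺ couple has the higher reduction potential and acts as the cathode, so E°_cell = +1.92 − (-0.76) = 2.68 V.
Balancing electrons gives n = 2; the reaction quotient is Q = [Zn²⁺]·[Co²⁺]^2/[Co³⁺]^2 = 0.191.
E = E° − (RT/nF) ln Q = 2.68 − (8.314×343)/(2×96485) × (-1.655) = 2.680 + 0.024 = 2.704 V.

2.70 V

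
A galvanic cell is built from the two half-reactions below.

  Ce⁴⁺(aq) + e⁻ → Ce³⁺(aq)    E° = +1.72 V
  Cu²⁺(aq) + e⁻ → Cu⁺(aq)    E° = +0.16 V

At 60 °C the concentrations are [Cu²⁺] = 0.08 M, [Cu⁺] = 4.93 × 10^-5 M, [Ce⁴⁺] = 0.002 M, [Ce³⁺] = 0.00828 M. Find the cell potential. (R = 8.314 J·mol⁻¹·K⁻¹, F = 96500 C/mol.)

The Ce⁴⁺/Ce³⁺ couple has the higher reduction potential and acts as the cathode, so E°_cell = +1.72 − (+0.16) = 1.56 V.
Balancing electrons gives n = 1; the reaction quotient is Q = [Cu²⁺]·[Ce³⁺]/([Cu⁺]·[Ce⁴⁺]) = 6720.
E = E° − (RT/nF) ln Q = 1.56 − (8.314×333)/(1×96500) × (8.813) = 1.560 − 0.253 = 1.307 V.

1.31 V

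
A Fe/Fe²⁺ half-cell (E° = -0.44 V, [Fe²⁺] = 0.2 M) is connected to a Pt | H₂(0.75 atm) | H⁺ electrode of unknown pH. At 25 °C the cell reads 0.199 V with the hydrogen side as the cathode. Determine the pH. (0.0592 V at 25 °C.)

pH = 4.48

E°_cell = 0.44 V and n = 2.
log Q = n(E° − E)/0.0592 = 2×(0.44 − 0.199)/0.0592 = 8.142.
With Q = [Fe²⁺]·P(H₂) / [H⁺]^2, solving for [H⁺] gives log[H⁺] = -4.483, so pH = 4.48.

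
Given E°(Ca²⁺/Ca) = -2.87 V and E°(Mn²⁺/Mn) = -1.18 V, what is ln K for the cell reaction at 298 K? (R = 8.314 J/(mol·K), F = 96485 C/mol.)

ln K = 131.6

E°_cell = -1.18 − (-2.87) = 1.69 V, with n = 2 electrons transferred.
At equilibrium E = 0, so the Nernst equation gives ln K = nFE°/RT = (2)(96485)(1.69)/((8.314)(298)) = 131.63.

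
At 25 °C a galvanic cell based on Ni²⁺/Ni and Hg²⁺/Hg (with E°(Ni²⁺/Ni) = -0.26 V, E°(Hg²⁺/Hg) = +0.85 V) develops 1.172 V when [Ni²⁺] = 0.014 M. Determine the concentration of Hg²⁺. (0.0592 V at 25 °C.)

1.7 M

From the Nernst equation, log Q = n(E° − E)/0.0592 = 2(1.11 − 1.172)/0.0592 = -2.095, so Q = 0.00804.
With Q = [Ni²⁺]/[Hg²⁺] and the known concentrations, [Hg²⁺] in the denominator gives [Hg²⁺] = 1.7 M.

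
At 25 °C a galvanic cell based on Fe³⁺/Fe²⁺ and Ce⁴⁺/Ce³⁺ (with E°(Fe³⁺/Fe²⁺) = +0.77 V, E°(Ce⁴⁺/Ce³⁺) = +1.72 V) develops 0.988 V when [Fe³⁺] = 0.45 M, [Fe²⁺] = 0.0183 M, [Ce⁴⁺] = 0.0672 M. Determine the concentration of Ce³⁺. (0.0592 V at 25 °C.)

6.2 × 10^-4 M

From the Nernst equation, log Q = n(E° − E)/0.0592 = 1(0.95 − 0.988)/0.0592 = -0.642, so Q = 0.228.
With Q = [Fe³⁺]·[Ce³⁺]/([Fe²⁺]·[Ce⁴⁺]) and the known concentrations, [Ce³⁺] in the numerator gives [Ce³⁺] = 6.2 × 10^-4 M.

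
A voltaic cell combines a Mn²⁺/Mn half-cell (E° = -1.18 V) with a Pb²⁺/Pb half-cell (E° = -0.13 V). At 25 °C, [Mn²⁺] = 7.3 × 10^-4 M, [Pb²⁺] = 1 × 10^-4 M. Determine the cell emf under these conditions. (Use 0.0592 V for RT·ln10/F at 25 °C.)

1.02 V

The Pb²⁺/Pb couple has the higher reduction potential and acts as the cathode, so E°_cell = -0.13 − (-1.18) = 1.05 V.
Balancing electrons gives n = 2; the reaction quotient is Q = [Mn²⁺]/[Pb²⁺] = 7.30.
At 25 °C, E = E° − (0.0592/n) log Q = 1.05 − (0.0592/2)(0.863) = 1.050 − 0.026 = 1.024 V.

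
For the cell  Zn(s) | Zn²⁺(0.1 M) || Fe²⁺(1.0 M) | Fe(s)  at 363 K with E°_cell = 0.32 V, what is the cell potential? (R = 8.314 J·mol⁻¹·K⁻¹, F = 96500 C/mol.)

0.356 V

Balancing electrons gives n = 2; the reaction quotient is Q = [Zn²⁺]/[Fe²⁺] = 0.100.
E = E° − (RT/nF) ln Q = 0.32 − (8.314×363)/(2×96500) × (-2.303) = 0.320 + 0.036 = 0.356 V.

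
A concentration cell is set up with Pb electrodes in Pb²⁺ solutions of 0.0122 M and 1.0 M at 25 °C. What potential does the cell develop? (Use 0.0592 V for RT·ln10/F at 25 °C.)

0.057 V

Both half-cells are Pb²⁺/Pb, so E°_cell = 0. The concentrated side is the cathode; the cell reaction moves Pb²⁺ from high to low concentration with n = 2.
Q = [Pb²⁺]_dilute/[Pb²⁺]_conc = 0.0122/1.0 = 0.0122.
E = 0 − (0.0592/2) log Q = −(0.0592/2)(-1.914) = 0.0567 V.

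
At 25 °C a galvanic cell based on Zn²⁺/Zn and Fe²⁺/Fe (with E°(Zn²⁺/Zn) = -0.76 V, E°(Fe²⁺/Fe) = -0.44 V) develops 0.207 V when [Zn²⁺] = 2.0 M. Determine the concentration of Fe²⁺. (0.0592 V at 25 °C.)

From the Nernst equation, log Q = n(E° − E)/0.0592 = 2(0.32 − 0.207)/0.0592 = 3.818, so Q = 6570.
With Q = [Zn²⁺]/[Fe²⁺] and the known concentrations, [Fe²⁺] in the denominator gives [Fe²⁺] = 3 × 10^-4 M.

3 × 10^-4 M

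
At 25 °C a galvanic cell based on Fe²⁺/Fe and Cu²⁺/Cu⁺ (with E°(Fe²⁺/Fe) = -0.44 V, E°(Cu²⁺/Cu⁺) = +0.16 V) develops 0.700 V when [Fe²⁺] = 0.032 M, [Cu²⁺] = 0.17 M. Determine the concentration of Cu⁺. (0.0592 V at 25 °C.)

0.019 M

From the Nernst equation, log Q = n(E° − E)/0.0592 = 2(0.60 − 0.700)/0.0592 = -3.378, so Q = 4.18 × 10^-4.
With Q = [Fe²⁺]·[Cu⁺]^2/[Cu²⁺]^2 and the known concentrations, [Cu⁺]^2 in the numerator gives [Cu⁺] = 0.019 M.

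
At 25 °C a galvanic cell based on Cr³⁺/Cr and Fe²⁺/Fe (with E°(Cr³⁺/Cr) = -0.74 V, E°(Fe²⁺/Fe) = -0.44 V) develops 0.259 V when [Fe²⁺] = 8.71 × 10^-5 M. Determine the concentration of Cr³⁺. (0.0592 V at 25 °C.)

9.7 × 10^-5 M

From the Nernst equation, log Q = n(E° − E)/0.0592 = 6(0.30 − 0.259)/0.0592 = 4.155, so Q = 1.43 × 10^4.
With Q = [Cr³⁺]^2/[Fe²⁺]^3 and the known concentrations, [Cr³⁺]^2 in the numerator gives [Cr³⁺] = 9.7 × 10^-5 M.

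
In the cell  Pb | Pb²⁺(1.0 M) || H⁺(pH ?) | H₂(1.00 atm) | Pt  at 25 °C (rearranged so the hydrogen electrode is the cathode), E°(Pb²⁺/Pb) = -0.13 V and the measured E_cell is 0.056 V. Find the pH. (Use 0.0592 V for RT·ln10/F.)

pH = 1.25

E°_cell = 0.13 V and n = 2.
log Q = n(E° − E)/0.0592 = 2×(0.13 − 0.056)/0.0592 = 2.500.
With Q = [Pb²⁺]·P(H₂) / [H⁺]^2, solving for [H⁺] gives log[H⁺] = -1.250, so pH = 1.25.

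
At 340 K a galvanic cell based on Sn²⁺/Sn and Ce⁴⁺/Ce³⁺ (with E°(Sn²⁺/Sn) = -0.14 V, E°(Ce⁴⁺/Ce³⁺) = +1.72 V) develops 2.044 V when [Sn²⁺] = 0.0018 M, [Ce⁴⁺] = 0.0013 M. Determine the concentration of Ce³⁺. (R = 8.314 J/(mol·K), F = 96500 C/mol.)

5.7 × 10^-5 M

From the Nernst equation, ln Q = nF(E° − E)/RT = 2×96500×(1.86 − 2.044)/(8.314×340) = -12.563, so Q = 3.5 × 10^-6.
With Q = [Sn²⁺]·[Ce³⁺]^2/[Ce⁴⁺]^2 and the known concentrations, [Ce³⁺]^2 in the numerator gives [Ce³⁺] = 5.7 × 10^-5 M.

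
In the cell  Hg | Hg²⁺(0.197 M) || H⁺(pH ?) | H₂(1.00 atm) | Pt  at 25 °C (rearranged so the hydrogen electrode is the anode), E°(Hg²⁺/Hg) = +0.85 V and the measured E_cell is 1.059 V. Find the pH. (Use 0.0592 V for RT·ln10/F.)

pH = 3.88

E°_cell = 0.85 V and n = 2.
log Q = n(E° − E)/0.0592 = 2×(0.85 − 1.059)/0.0592 = -7.061.
With Q = [H⁺]^2 / ([Hg²⁺]·P(H₂)), solving for [H⁺] gives log[H⁺] = -3.883, so pH = 3.88.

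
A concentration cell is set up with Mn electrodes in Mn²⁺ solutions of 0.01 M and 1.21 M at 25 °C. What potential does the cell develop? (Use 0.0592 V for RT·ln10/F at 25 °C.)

0.062 V

Both half-cells are Mn²⁺/Mn, so E°_cell = 0. The concentrated side is the cathode; the cell reaction moves Mn²⁺ from high to low concentration with n = 2.
Q = [Mn²⁺]_dilute/[Mn²⁺]_conc = 0.01/1.21 = 0.00826.
E = 0 − (0.0592/2) log Q = −(0.0592/2)(-2.083) = 0.0617 V.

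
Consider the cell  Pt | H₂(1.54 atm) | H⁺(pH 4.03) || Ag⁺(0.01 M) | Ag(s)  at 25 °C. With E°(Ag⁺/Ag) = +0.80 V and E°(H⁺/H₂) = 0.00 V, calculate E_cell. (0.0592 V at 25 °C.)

0.93 V

The Ag⁺/Ag couple is the cathode, so E°_cell = 0.80 V; n = 2.
[H⁺] = 10^(−4.03) = 9.3 × 10^-5 M, and Q = [H⁺]^2 / ([Ag⁺]^2·P(H₂)) = 5.66 × 10^-5.
E = E° − (0.0592/2) log Q = 0.80 − (0.0592/2)(-4.248) = 0.926 V.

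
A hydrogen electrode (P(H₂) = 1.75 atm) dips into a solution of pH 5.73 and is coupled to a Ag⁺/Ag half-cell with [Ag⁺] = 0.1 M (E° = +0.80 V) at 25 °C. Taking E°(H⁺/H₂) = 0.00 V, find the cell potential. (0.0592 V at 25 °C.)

The Ag⁺/Ag couple is the cathode, so E°_cell = 0.80 V; n = 2.
[H⁺] = 10^(−5.73) = 1.9 × 10^-6 M, and Q = [H⁺]^2 / ([Ag⁺]^2·P(H₂)) = 1.98 × 10^-10.
E = E° − (0.0592/2) log Q = 0.80 − (0.0592/2)(-9.703) = 1.087 V.

1.09 V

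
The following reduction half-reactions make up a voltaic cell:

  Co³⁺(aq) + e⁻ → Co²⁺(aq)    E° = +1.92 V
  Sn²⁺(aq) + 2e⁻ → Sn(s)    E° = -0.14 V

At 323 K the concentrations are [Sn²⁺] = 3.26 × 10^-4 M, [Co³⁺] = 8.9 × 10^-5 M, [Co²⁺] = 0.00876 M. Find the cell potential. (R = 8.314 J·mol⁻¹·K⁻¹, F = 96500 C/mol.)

The Co³⁺/Co²⁺ couple has the higher reduction potential and acts as the cathode, so E°_cell = +1.92 − (-0.14) = 2.06 V.
Balancing electrons gives n = 2; the reaction quotient is Q = [Sn²⁺]·[Co²⁺]^2/[Co³⁺]^2 = 3.16.
E = E° − (RT/nF) ln Q = 2.06 − (8.314×323)/(2×96500) × (1.150) = 2.060 − 0.016 = 2.044 V.

2.04 V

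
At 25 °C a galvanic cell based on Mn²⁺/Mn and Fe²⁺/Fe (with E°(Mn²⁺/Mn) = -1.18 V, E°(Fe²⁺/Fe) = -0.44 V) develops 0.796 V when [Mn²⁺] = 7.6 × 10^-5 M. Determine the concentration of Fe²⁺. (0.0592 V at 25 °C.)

0.0059 M

From the Nernst equation, log Q = n(E° − E)/0.0592 = 2(0.74 − 0.796)/0.0592 = -1.892, so Q = 0.0128.
With Q = [Mn²⁺]/[Fe²⁺] and the known concentrations, [Fe²⁺] in the denominator gives [Fe²⁺] = 0.0059 M.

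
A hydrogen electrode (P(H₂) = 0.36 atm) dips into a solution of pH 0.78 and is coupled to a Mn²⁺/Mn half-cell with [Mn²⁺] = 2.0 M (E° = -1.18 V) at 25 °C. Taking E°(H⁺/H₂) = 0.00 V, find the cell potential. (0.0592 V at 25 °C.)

The hydrogen couple is the cathode, so E°_cell = 1.18 V; n = 2.
[H⁺] = 10^(−0.78) = 0.17 M, and Q = [Mn²⁺]·P(H₂) / [H⁺]^2 = 26.1.
E = E° − (0.0592/2) log Q = 1.18 − (0.0592/2)(1.417) = 1.138 V.

1.14 V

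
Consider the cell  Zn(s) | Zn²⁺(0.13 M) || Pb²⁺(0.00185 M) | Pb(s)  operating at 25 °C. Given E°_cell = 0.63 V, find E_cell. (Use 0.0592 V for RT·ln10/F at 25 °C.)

0.575 V

Balancing electrons gives n = 2; the reaction quotient is Q = [Zn²⁺]/[Pb²⁺] = 70.3.
At 25 °C, E = E° − (0.0592/n) log Q = 0.63 − (0.0592/2)(1.847) = 0.630 − 0.055 = 0.575 V.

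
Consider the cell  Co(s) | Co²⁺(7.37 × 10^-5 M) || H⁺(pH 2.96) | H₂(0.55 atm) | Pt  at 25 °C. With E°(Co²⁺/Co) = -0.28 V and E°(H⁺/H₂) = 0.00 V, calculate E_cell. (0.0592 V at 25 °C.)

0.23 V

The hydrogen couple is the cathode, so E°_cell = 0.28 V; n = 2.
[H⁺] = 10^(−2.96) = 0.0011 M, and Q = [Co²⁺]·P(H₂) / [H⁺]^2 = 33.7.
E = E° − (0.0592/2) log Q = 0.28 − (0.0592/2)(1.528) = 0.235 V.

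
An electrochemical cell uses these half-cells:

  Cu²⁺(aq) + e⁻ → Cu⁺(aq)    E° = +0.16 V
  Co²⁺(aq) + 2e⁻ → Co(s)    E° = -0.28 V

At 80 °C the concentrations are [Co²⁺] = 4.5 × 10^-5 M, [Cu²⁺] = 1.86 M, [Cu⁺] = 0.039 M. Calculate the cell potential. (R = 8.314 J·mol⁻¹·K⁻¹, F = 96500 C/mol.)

0.710 V

The Cu²⁺/Cu⁺ couple has the higher reduction potential and acts as the cathode, so E°_cell = +0.16 − (-0.28) = 0.44 V.
Balancing electrons gives n = 2; the reaction quotient is Q = [Co²⁺]·[Cu⁺]^2/[Cu²⁺]^2 = 1.98 × 10^-8.
E = E° − (RT/nF) ln Q = 0.44 − (8.314×353)/(2×96500) × (-17.738) = 0.440 + 0.270 = 0.710 V.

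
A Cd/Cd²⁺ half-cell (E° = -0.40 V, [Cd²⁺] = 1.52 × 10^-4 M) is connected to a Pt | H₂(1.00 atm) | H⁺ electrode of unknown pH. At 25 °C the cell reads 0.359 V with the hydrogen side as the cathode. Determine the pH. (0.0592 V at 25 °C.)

pH = 2.60

E°_cell = 0.40 V and n = 2.
log Q = n(E° − E)/0.0592 = 2×(0.40 − 0.359)/0.0592 = 1.385.
With Q = [Cd²⁺]·P(H₂) / [H⁺]^2, solving for [H⁺] gives log[H⁺] = -2.602, so pH = 2.60.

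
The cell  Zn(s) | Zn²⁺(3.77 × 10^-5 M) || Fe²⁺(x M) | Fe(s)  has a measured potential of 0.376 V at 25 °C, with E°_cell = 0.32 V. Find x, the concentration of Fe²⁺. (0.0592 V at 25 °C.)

0.0029 M

From the Nernst equation, log Q = n(E° − E)/0.0592 = 2(0.32 − 0.376)/0.0592 = -1.892, so Q = 0.0128.
With Q = [Zn²⁺]/[Fe²⁺] and the known concentrations, [Fe²⁺] in the denominator gives [Fe²⁺] = 0.0029 M.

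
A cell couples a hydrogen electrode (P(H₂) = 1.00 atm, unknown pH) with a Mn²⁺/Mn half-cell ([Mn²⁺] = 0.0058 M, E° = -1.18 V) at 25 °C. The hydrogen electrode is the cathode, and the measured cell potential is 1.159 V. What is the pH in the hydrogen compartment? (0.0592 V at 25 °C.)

E°_cell = 1.18 V and n = 2.
log Q = n(E° − E)/0.0592 = 2×(1.18 − 1.159)/0.0592 = 0.709.
With Q = [Mn²⁺]·P(H₂) / [H⁺]^2, solving for [H⁺] gives log[H⁺] = -1.473, so pH = 1.47.

pH = 1.47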